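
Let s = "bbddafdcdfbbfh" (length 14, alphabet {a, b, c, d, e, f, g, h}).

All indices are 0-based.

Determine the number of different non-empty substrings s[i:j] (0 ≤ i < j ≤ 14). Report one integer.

96

rank | idx | suffix
   0 |   4 | afdcdfbbfh
   1 |   0 | bbddafdcdfbbfh
   2 |  10 | bbfh
   3 |   1 | bddafdcdfbbfh
   4 |  11 | bfh
   5 |   7 | cdfbbfh
   6 |   3 | dafdcdfbbfh
   7 |   6 | dcdfbbfh
   8 |   2 | ddafdcdfbbfh
   9 |   8 | dfbbfh
  10 |   9 | fbbfh
  11 |   5 | fdcdfbbfh
  12 |  12 | fh
  13 |  13 | h

SA = [4, 0, 10, 1, 11, 7, 3, 6, 2, 8, 9, 5, 12, 13]
[i] adj suffixes → lcp
  [1] 4/0 → 0 ('')
  [2] 0/10 → 2 ('bb')
  [3] 10/1 → 1 ('b')
  [4] 1/11 → 1 ('b')
  [5] 11/7 → 0 ('')
  [6] 7/3 → 0 ('')
  [7] 3/6 → 1 ('d')
  [8] 6/2 → 1 ('d')
  [9] 2/8 → 1 ('d')
  [10] 8/9 → 0 ('')
  [11] 9/5 → 1 ('f')
  [12] 5/12 → 1 ('f')
  [13] 12/13 → 0 ('')

n(n+1)/2 = 14·15/2 = 105
Σ LCP = 0 + 0 + 2 + 1 + 1 + 0 + 0 + 1 + 1 + 1 + 0 + 1 + 1 + 0 = 9
distinct = 105 − 9 = 96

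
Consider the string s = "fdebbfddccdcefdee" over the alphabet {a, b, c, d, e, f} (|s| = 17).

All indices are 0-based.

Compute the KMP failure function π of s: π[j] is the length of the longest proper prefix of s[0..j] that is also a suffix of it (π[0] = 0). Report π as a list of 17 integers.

π[0] = 0
j=1 s[j]='d': π[1]=0 (border '')
j=2 s[j]='e': π[2]=0 (border '')
j=3 s[j]='b': π[3]=0 (border '')
j=4 s[j]='b': π[4]=0 (border '')
j=5 s[j]='f': π[5]=1 (border 'f')
j=6 s[j]='d': π[6]=2 (border 'fd')
j=7 s[j]='d': k: 2→0; π[7]=0 (border '')
j=8 s[j]='c': π[8]=0 (border '')
j=9 s[j]='c': π[9]=0 (border '')
j=10 s[j]='d': π[10]=0 (border '')
j=11 s[j]='c': π[11]=0 (border '')
j=12 s[j]='e': π[12]=0 (border '')
j=13 s[j]='f': π[13]=1 (border 'f')
j=14 s[j]='d': π[14]=2 (border 'fd')
j=15 s[j]='e': π[15]=3 (border 'fde')
j=16 s[j]='e': k: 3→0; π[16]=0 (border '')

[0, 0, 0, 0, 0, 1, 2, 0, 0, 0, 0, 0, 0, 1, 2, 3, 0]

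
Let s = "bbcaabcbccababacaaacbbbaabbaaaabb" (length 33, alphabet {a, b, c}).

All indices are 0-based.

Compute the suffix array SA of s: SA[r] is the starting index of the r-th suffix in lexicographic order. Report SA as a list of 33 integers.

rank | idx | suffix
   0 |  27 | aaaabb
   1 |  28 | aaabb
   2 |  16 | aaacbbbaabbaaaabb
   3 |  29 | aabb
   4 |  23 | aabbaaaabb
   5 |   3 | aabcbccababacaaacbbbaabbaaaabb
   6 |  17 | aacbbbaabbaaaabb
   7 |  10 | ababacaaacbbbaabbaaaabb
   8 |  12 | abacaaacbbbaabbaaaabb
   9 |  30 | abb
  10 |  24 | abbaaaabb
  11 |   4 | abcbccababacaaacbbbaabbaaaabb
  12 |  14 | acaaacbbbaabbaaaabb
  13 |  18 | acbbbaabbaaaabb
  14 |  32 | b
  15 |  26 | baaaabb
  16 |  22 | baabbaaaabb
  17 |  11 | babacaaacbbbaabbaaaabb
  18 |  13 | bacaaacbbbaabbaaaabb
  19 |  31 | bb
  20 |  25 | bbaaaabb
  21 |  21 | bbaabbaaaabb
  22 |  20 | bbbaabbaaaabb
  23 |   0 | bbcaabcbccababacaaacbbbaabbaaaabb
  24 |   1 | bcaabcbccababacaaacbbbaabbaaaabb
  25 |   5 | bcbccababacaaacbbbaabbaaaabb
  26 |   7 | bccababacaaacbbbaabbaaaabb
  27 |  15 | caaacbbbaabbaaaabb
  28 |   2 | caabcbccababacaaacbbbaabbaaaabb
  29 |   9 | cababacaaacbbbaabbaaaabb
  30 |  19 | cbbbaabbaaaabb
  31 |   6 | cbccababacaaacbbbaabbaaaabb
  32 |   8 | ccababacaaacbbbaabbaaaabb

[27, 28, 16, 29, 23, 3, 17, 10, 12, 30, 24, 4, 14, 18, 32, 26, 22, 11, 13, 31, 25, 21, 20, 0, 1, 5, 7, 15, 2, 9, 19, 6, 8]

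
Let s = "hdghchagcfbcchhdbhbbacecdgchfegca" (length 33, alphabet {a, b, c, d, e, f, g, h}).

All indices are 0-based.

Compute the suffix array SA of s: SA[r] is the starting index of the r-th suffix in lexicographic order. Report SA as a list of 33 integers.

[32, 20, 6, 19, 18, 10, 16, 31, 11, 23, 21, 8, 4, 26, 12, 15, 24, 1, 22, 29, 9, 28, 30, 7, 25, 2, 5, 17, 3, 14, 0, 27, 13]

rank | idx | suffix
   0 |  32 | a
   1 |  20 | acecdgchfegca
   2 |   6 | agcfbcchhdbhbbacecdgchfegca
   3 |  19 | bacecdgchfegca
   4 |  18 | bbacecdgchfegca
   5 |  10 | bcchhdbhbbacecdgchfegca
   6 |  16 | bhbbacecdgchfegca
   7 |  31 | ca
   8 |  11 | cchhdbhbbacecdgchfegca
   9 |  23 | cdgchfegca
  10 |  21 | cecdgchfegca
  11 |   8 | cfbcchhdbhbbacecdgchfegca
  12 |   4 | chagcfbcchhdbhbbacecdgchfegca
  13 |  26 | chfegca
  14 |  12 | chhdbhbbacecdgchfegca
  15 |  15 | dbhbbacecdgchfegca
  16 |  24 | dgchfegca
  17 |   1 | dghchagcfbcchhdbhbbacecdgchfegca
  18 |  22 | ecdgchfegca
  19 |  29 | egca
  20 |   9 | fbcchhdbhbbacecdgchfegca
  21 |  28 | fegca
  22 |  30 | gca
  23 |   7 | gcfbcchhdbhbbacecdgchfegca
  24 |  25 | gchfegca
  25 |   2 | ghchagcfbcchhdbhbbacecdgchfegca
  26 |   5 | hagcfbcchhdbhbbacecdgchfegca
  27 |  17 | hbbacecdgchfegca
  28 |   3 | hchagcfbcchhdbhbbacecdgchfegca
  29 |  14 | hdbhbbacecdgchfegca
  30 |   0 | hdghchagcfbcchhdbhbbacecdgchfegca
  31 |  27 | hfegca
  32 |  13 | hhdbhbbacecdgchfegca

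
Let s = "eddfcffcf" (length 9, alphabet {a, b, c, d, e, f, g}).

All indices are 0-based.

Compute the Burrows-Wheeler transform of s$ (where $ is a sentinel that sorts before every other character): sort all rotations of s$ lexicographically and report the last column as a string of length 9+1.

fffed$cfdc

rank  rotation    last
    0  $eddfcffcf  f
    1  cf$eddfcff  f
    2  cffcf$eddf  f
    3  ddfcffcf$e  e
    4  dfcffcf$ed  d
    5  eddfcffcf$  $
    6  f$eddfcffc  c
    7  fcf$eddfcf  f
    8  fcffcf$edd  d
    9  ffcf$eddfc  c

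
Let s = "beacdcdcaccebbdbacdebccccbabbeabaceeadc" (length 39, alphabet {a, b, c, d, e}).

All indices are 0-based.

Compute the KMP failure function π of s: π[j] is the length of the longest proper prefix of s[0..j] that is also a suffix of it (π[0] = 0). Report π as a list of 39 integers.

[0, 0, 0, 0, 0, 0, 0, 0, 0, 0, 0, 0, 1, 1, 0, 1, 0, 0, 0, 0, 1, 0, 0, 0, 0, 1, 0, 1, 1, 2, 3, 1, 0, 0, 0, 0, 0, 0, 0]

π[0] = 0
j=1 s[j]='e': π[1]=0 (border '')
j=2 s[j]='a': π[2]=0 (border '')
j=3 s[j]='c': π[3]=0 (border '')
j=4 s[j]='d': π[4]=0 (border '')
j=5 s[j]='c': π[5]=0 (border '')
j=6 s[j]='d': π[6]=0 (border '')
j=7 s[j]='c': π[7]=0 (border '')
j=8 s[j]='a': π[8]=0 (border '')
j=9 s[j]='c': π[9]=0 (border '')
j=10 s[j]='c': π[10]=0 (border '')
j=11 s[j]='e': π[11]=0 (border '')
j=12 s[j]='b': π[12]=1 (border 'b')
j=13 s[j]='b': k: 1→0; π[13]=1 (border 'b')
j=14 s[j]='d': k: 1→0; π[14]=0 (border '')
j=15 s[j]='b': π[15]=1 (border 'b')
j=16 s[j]='a': k: 1→0; π[16]=0 (border '')
j=17 s[j]='c': π[17]=0 (border '')
j=18 s[j]='d': π[18]=0 (border '')
j=19 s[j]='e': π[19]=0 (border '')
j=20 s[j]='b': π[20]=1 (border 'b')
j=21 s[j]='c': k: 1→0; π[21]=0 (border '')
j=22 s[j]='c': π[22]=0 (border '')
j=23 s[j]='c': π[23]=0 (border '')
j=24 s[j]='c': π[24]=0 (border '')
j=25 s[j]='b': π[25]=1 (border 'b')
j=26 s[j]='a': k: 1→0; π[26]=0 (border '')
j=27 s[j]='b': π[27]=1 (border 'b')
j=28 s[j]='b': k: 1→0; π[28]=1 (border 'b')
j=29 s[j]='e': π[29]=2 (border 'be')
j=30 s[j]='a': π[30]=3 (border 'bea')
j=31 s[j]='b': k: 3→0; π[31]=1 (border 'b')
j=32 s[j]='a': k: 1→0; π[32]=0 (border '')
j=33 s[j]='c': π[33]=0 (border '')
j=34 s[j]='e': π[34]=0 (border '')
j=35 s[j]='e': π[35]=0 (border '')
j=36 s[j]='a': π[36]=0 (border '')
j=37 s[j]='d': π[37]=0 (border '')
j=38 s[j]='c': π[38]=0 (border '')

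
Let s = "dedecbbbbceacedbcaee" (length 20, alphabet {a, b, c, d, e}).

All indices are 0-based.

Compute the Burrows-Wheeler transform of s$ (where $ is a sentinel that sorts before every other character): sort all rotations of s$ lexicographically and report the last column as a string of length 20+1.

eeccbbdbbebaee$ecdcda

rank  rotation               last
    0  $dedecbbbbceacedbcaee  e
    1  acedbcaee$dedecbbbbce  e
    2  aee$dedecbbbbceacedbc  c
    3  bbbbceacedbcaee$dedec  c
    4  bbbceacedbcaee$dedecb  b
    5  bbceacedbcaee$dedecbb  b
    6  bcaee$dedecbbbbceaced  d
    7  bceacedbcaee$dedecbbb  b
    8  caee$dedecbbbbceacedb  b
    9  cbbbbceacedbcaee$dede  e
   10  ceacedbcaee$dedecbbbb  b
   11  cedbcaee$dedecbbbbcea  a
   12  dbcaee$dedecbbbbceace  e
   13  decbbbbceacedbcaee$de  e
   14  dedecbbbbceacedbcaee$  $
   15  e$dedecbbbbceacedbcae  e
   16  eacedbcaee$dedecbbbbc  c
   17  ecbbbbceacedbcaee$ded  d
   18  edbcaee$dedecbbbbceac  c
   19  edecbbbbceacedbcaee$d  d
   20  ee$dedecbbbbceacedbca  a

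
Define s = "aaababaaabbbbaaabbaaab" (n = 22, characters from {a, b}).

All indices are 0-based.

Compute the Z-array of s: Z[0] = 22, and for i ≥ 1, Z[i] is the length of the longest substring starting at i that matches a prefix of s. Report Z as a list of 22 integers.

Z[0]=22
i=1: fresh scan; Z[1]=2 extend→box=[1,3)
i=2: min(r-i=1, Z[1]=2)=1; Z[2]=1
i=3: fresh scan; Z[3]=0
i=4: fresh scan; Z[4]=1 extend→box=[4,5)
i=5: fresh scan; Z[5]=0
i=6: fresh scan; Z[6]=4 extend→box=[6,10)
i=7: min(r-i=3, Z[1]=2)=2; Z[7]=2
i=8: min(r-i=2, Z[2]=1)=1; Z[8]=1
i=9: min(r-i=1, Z[3]=0)=0; Z[9]=0
i=10: fresh scan; Z[10]=0
i=11: fresh scan; Z[11]=0
i=12: fresh scan; Z[12]=0
i=13: fresh scan; Z[13]=4 extend→box=[13,17)
i=14: min(r-i=3, Z[1]=2)=2; Z[14]=2
i=15: min(r-i=2, Z[2]=1)=1; Z[15]=1
i=16: min(r-i=1, Z[3]=0)=0; Z[16]=0
i=17: fresh scan; Z[17]=0
i=18: fresh scan; Z[18]=4 extend→box=[18,22)
i=19: min(r-i=3, Z[1]=2)=2; Z[19]=2
i=20: min(r-i=2, Z[2]=1)=1; Z[20]=1
i=21: min(r-i=1, Z[3]=0)=0; Z[21]=0

[22, 2, 1, 0, 1, 0, 4, 2, 1, 0, 0, 0, 0, 4, 2, 1, 0, 0, 4, 2, 1, 0]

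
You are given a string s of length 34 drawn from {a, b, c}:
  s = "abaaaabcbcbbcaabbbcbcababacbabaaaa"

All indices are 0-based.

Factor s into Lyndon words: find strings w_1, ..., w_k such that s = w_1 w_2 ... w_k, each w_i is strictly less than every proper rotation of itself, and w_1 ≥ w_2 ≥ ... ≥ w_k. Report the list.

["ab", "aaaabcbcbbcaabbbcbcababacbab", "a", "a", "a", "a"]

emit factor 1: 'ab' (i=0, period=2)
emit factor 2: 'aaaabcbcbbcaabbbcbcababacbab' (i=2, period=28)
emit factor 3: 'a' (i=30, period=1)
emit factor 4: 'a' (i=31, period=1)
emit factor 5: 'a' (i=32, period=1)
emit factor 6: 'a' (i=33, period=1)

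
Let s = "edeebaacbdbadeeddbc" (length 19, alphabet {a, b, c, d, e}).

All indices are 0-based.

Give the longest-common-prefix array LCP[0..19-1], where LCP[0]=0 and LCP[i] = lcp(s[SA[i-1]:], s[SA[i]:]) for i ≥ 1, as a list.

rank | idx | suffix
   0 |   5 | aacbdbadeeddbc
   1 |   6 | acbdbadeeddbc
   2 |  11 | adeeddbc
   3 |   4 | baacbdbadeeddbc
   4 |  10 | badeeddbc
   5 |  17 | bc
   6 |   8 | bdbadeeddbc
   7 |  18 | c
   8 |   7 | cbdbadeeddbc
   9 |   9 | dbadeeddbc
  10 |  16 | dbc
  11 |  15 | ddbc
  12 |   1 | deebaacbdbadeeddbc
  13 |  12 | deeddbc
  14 |   3 | ebaacbdbadeeddbc
  15 |  14 | eddbc
  16 |   0 | edeebaacbdbadeeddbc
  17 |   2 | eebaacbdbadeeddbc
  18 |  13 | eeddbc

SA = [5, 6, 11, 4, 10, 17, 8, 18, 7, 9, 16, 15, 1, 12, 3, 14, 0, 2, 13]
[i] adj suffixes → lcp
  [1] 5/6 → 1 ('a')
  [2] 6/11 → 1 ('a')
  [3] 11/4 → 0 ('')
  [4] 4/10 → 2 ('ba')
  [5] 10/17 → 1 ('b')
  [6] 17/8 → 1 ('b')
  [7] 8/18 → 0 ('')
  [8] 18/7 → 1 ('c')
  [9] 7/9 → 0 ('')
  [10] 9/16 → 2 ('db')
  [11] 16/15 → 1 ('d')
  [12] 15/1 → 1 ('d')
  [13] 1/12 → 3 ('dee')
  [14] 12/3 → 0 ('')
  [15] 3/14 → 1 ('e')
  [16] 14/0 → 2 ('ed')
  [17] 0/2 → 1 ('e')
  [18] 2/13 → 2 ('ee')

[0, 1, 1, 0, 2, 1, 1, 0, 1, 0, 2, 1, 1, 3, 0, 1, 2, 1, 2]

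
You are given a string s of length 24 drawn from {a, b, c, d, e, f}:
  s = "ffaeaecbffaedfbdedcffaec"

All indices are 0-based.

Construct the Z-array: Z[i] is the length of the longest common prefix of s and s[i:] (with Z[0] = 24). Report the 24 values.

[24, 1, 0, 0, 0, 0, 0, 0, 4, 1, 0, 0, 0, 1, 0, 0, 0, 0, 0, 4, 1, 0, 0, 0]

Z[0]=24
i=1: outside box; Z[1]=1 extend→box=[1,2)
i=2: outside box; Z[2]=0
i=3: outside box; Z[3]=0
i=4: outside box; Z[4]=0
i=5: outside box; Z[5]=0
i=6: outside box; Z[6]=0
i=7: outside box; Z[7]=0
i=8: outside box; Z[8]=4 extend→box=[8,12)
i=9: min(r-i=3, Z[1]=1)=1; Z[9]=1
i=10: min(r-i=2, Z[2]=0)=0; Z[10]=0
i=11: min(r-i=1, Z[3]=0)=0; Z[11]=0
i=12: outside box; Z[12]=0
i=13: outside box; Z[13]=1 extend→box=[13,14)
i=14: outside box; Z[14]=0
i=15: outside box; Z[15]=0
i=16: outside box; Z[16]=0
i=17: outside box; Z[17]=0
i=18: outside box; Z[18]=0
i=19: outside box; Z[19]=4 extend→box=[19,23)
i=20: min(r-i=3, Z[1]=1)=1; Z[20]=1
i=21: min(r-i=2, Z[2]=0)=0; Z[21]=0
i=22: min(r-i=1, Z[3]=0)=0; Z[22]=0
i=23: outside box; Z[23]=0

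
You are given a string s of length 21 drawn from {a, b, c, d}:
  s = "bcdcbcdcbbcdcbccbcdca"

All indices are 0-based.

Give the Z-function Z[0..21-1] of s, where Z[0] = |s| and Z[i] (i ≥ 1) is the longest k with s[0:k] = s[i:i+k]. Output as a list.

Z[0]=21
i=1: outside box; Z[1]=0
i=2: outside box; Z[2]=0
i=3: outside box; Z[3]=0
i=4: outside box; Z[4]=5 scan→box=[4,9)
i=5: min(r-i=4, Z[1]=0)=0; Z[5]=0
i=6: min(r-i=3, Z[2]=0)=0; Z[6]=0
i=7: min(r-i=2, Z[3]=0)=0; Z[7]=0
i=8: min(r-i=1, Z[4]=5)=1; Z[8]=1
i=9: outside box; Z[9]=6 scan→box=[9,15)
i=10: min(r-i=5, Z[1]=0)=0; Z[10]=0
i=11: min(r-i=4, Z[2]=0)=0; Z[11]=0
i=12: min(r-i=3, Z[3]=0)=0; Z[12]=0
i=13: min(r-i=2, Z[4]=5)=2; Z[13]=2
i=14: min(r-i=1, Z[5]=0)=0; Z[14]=0
i=15: outside box; Z[15]=0
i=16: outside box; Z[16]=4 scan→box=[16,20)
i=17: min(r-i=3, Z[1]=0)=0; Z[17]=0
i=18: min(r-i=2, Z[2]=0)=0; Z[18]=0
i=19: min(r-i=1, Z[3]=0)=0; Z[19]=0
i=20: outside box; Z[20]=0

[21, 0, 0, 0, 5, 0, 0, 0, 1, 6, 0, 0, 0, 2, 0, 0, 4, 0, 0, 0, 0]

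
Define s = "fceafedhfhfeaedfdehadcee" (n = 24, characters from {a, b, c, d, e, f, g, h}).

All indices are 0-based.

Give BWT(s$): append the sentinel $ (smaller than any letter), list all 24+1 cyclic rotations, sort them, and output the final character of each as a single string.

eheefdafeeefcafcd$dhahefd

rank  rotation                   last
    0  $fceafedhfhfeaedfdehadcee  e
    1  adcee$fceafedhfhfeaedfdeh  h
    2  aedfdehadcee$fceafedhfhfe  e
    3  afedhfhfeaedfdehadcee$fce  e
    4  ceafedhfhfeaedfdehadcee$f  f
    5  cee$fceafedhfhfeaedfdehad  d
    6  dcee$fceafedhfhfeaedfdeha  a
    7  dehadcee$fceafedhfhfeaedf  f
    8  dfdehadcee$fceafedhfhfeae  e
    9  dhfhfeaedfdehadcee$fceafe  e
   10  e$fceafedhfhfeaedfdehadce  e
   11  eaedfdehadcee$fceafedhfhf  f
   12  eafedhfhfeaedfdehadcee$fc  c
   13  edfdehadcee$fceafedhfhfea  a
   14  edhfhfeaedfdehadcee$fceaf  f
   15  ee$fceafedhfhfeaedfdehadc  c
   16  ehadcee$fceafedhfhfeaedfd  d
   17  fceafedhfhfeaedfdehadcee$  $
   18  fdehadcee$fceafedhfhfeaed  d
   19  feaedfdehadcee$fceafedhfh  h
   20  fedhfhfeaedfdehadcee$fcea  a
   21  fhfeaedfdehadcee$fceafedh  h
   22  hadcee$fceafedhfhfeaedfde  e
   23  hfeaedfdehadcee$fceafedhf  f
   24  hfhfeaedfdehadcee$fceafed  d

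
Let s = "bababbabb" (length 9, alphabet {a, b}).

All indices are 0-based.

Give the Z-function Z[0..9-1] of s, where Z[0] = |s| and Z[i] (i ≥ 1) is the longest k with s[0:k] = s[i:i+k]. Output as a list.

Z[0]=9
i=1: i≥r, start 0; Z[1]=0
i=2: i≥r, start 0; Z[2]=3 grow→box=[2,5)
i=3: min(r-i=2, Z[1]=0)=0; Z[3]=0
i=4: min(r-i=1, Z[2]=3)=1; Z[4]=1
i=5: i≥r, start 0; Z[5]=3 grow→box=[5,8)
i=6: min(r-i=2, Z[1]=0)=0; Z[6]=0
i=7: min(r-i=1, Z[2]=3)=1; Z[7]=1
i=8: i≥r, start 0; Z[8]=1 grow→box=[8,9)

[9, 0, 3, 0, 1, 3, 0, 1, 1]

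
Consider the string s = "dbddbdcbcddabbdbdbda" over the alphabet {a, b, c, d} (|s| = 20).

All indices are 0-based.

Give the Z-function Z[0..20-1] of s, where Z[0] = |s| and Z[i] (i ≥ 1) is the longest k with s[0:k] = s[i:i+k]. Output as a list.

[20, 0, 1, 3, 0, 1, 0, 0, 0, 1, 1, 0, 0, 0, 3, 0, 3, 0, 1, 0]

Z[0]=20
i=1: outside box; Z[1]=0
i=2: outside box; Z[2]=1 grow→box=[2,3)
i=3: outside box; Z[3]=3 grow→box=[3,6)
i=4: min(r-i=2, Z[1]=0)=0; Z[4]=0
i=5: min(r-i=1, Z[2]=1)=1; Z[5]=1
i=6: outside box; Z[6]=0
i=7: outside box; Z[7]=0
i=8: outside box; Z[8]=0
i=9: outside box; Z[9]=1 grow→box=[9,10)
i=10: outside box; Z[10]=1 grow→box=[10,11)
i=11: outside box; Z[11]=0
i=12: outside box; Z[12]=0
i=13: outside box; Z[13]=0
i=14: outside box; Z[14]=3 grow→box=[14,17)
i=15: min(r-i=2, Z[1]=0)=0; Z[15]=0
i=16: min(r-i=1, Z[2]=1)=1; Z[16]=3 grow→box=[16,19)
i=17: min(r-i=2, Z[1]=0)=0; Z[17]=0
i=18: min(r-i=1, Z[2]=1)=1; Z[18]=1
i=19: outside box; Z[19]=0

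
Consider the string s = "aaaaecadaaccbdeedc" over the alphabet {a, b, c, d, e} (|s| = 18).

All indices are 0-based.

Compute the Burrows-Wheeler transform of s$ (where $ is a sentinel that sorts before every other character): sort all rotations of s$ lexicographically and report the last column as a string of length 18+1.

rank  rotation             last
    0  $aaaaecadaaccbdeedc  c
    1  aaaaecadaaccbdeedc$  $
    2  aaaecadaaccbdeedc$a  a
    3  aaccbdeedc$aaaaecad  d
    4  aaecadaaccbdeedc$aa  a
    5  accbdeedc$aaaaecada  a
    6  adaaccbdeedc$aaaaec  c
    7  aecadaaccbdeedc$aaa  a
    8  bdeedc$aaaaecadaacc  c
    9  c$aaaaecadaaccbdeed  d
   10  cadaaccbdeedc$aaaae  e
   11  cbdeedc$aaaaecadaac  c
   12  ccbdeedc$aaaaecadaa  a
   13  daaccbdeedc$aaaaeca  a
   14  dc$aaaaecadaaccbdee  e
   15  deedc$aaaaecadaaccb  b
   16  ecadaaccbdeedc$aaaa  a
   17  edc$aaaaecadaaccbde  e
   18  eedc$aaaaecadaaccbd  d

c$adaacacdecaaebaed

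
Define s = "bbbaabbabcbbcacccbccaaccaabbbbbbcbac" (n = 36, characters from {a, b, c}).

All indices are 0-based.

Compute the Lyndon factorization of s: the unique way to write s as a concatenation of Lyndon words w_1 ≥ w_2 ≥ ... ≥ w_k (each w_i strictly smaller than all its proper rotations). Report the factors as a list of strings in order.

emit factor 1: 'b' (i=0, period=1)
emit factor 2: 'b' (i=1, period=1)
emit factor 3: 'b' (i=2, period=1)
emit factor 4: 'aabbabcbbcacccbccaaccaabbbbbbcbac' (i=3, period=33)

["b", "b", "b", "aabbabcbbcacccbccaaccaabbbbbbcbac"]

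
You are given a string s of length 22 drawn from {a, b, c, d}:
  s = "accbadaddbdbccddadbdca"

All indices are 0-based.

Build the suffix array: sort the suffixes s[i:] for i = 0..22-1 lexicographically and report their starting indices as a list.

sorted suffixes:
  #0 SA[0]=21  'a'
  #1 SA[1]=0  'accbadaddbdbccddadbdca'
  #2 SA[2]=4  'adaddbdbccddadbdca'
  #3 SA[3]=16  'adbdca'
  #4 SA[4]=6  'addbdbccddadbdca'
  #5 SA[5]=3  'badaddbdbccddadbdca'
  #6 SA[6]=11  'bccddadbdca'
  #7 SA[7]=9  'bdbccddadbdca'
  #8 SA[8]=18  'bdca'
  #9 SA[9]=20  'ca'
  #10 SA[10]=2  'cbadaddbdbccddadbdca'
  #11 SA[11]=1  'ccbadaddbdbccddadbdca'
  #12 SA[12]=12  'ccddadbdca'
  #13 SA[13]=13  'cddadbdca'
  #14 SA[14]=15  'dadbdca'
  #15 SA[15]=5  'daddbdbccddadbdca'
  #16 SA[16]=10  'dbccddadbdca'
  #17 SA[17]=8  'dbdbccddadbdca'
  #18 SA[18]=17  'dbdca'
  #19 SA[19]=19  'dca'
  #20 SA[20]=14  'ddadbdca'
  #21 SA[21]=7  'ddbdbccddadbdca'

[21, 0, 4, 16, 6, 3, 11, 9, 18, 20, 2, 1, 12, 13, 15, 5, 10, 8, 17, 19, 14, 7]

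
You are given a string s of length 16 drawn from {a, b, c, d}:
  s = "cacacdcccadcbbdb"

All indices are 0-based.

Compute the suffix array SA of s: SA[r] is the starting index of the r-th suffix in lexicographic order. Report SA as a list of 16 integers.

rank→(start, suffix):
  0 → (1, 'acacdcccadcbbdb')
  1 → (3, 'acdcccadcbbdb')
  2 → (9, 'adcbbdb')
  3 → (15, 'b')
  4 → (12, 'bbdb')
  5 → (13, 'bdb')
  6 → (0, 'cacacdcccadcbbdb')
  7 → (2, 'cacdcccadcbbdb')
  8 → (8, 'cadcbbdb')
  9 → (11, 'cbbdb')
  10 → (7, 'ccadcbbdb')
  11 → (6, 'cccadcbbdb')
  12 → (4, 'cdcccadcbbdb')
  13 → (14, 'db')
  14 → (10, 'dcbbdb')
  15 → (5, 'dcccadcbbdb')

[1, 3, 9, 15, 12, 13, 0, 2, 8, 11, 7, 6, 4, 14, 10, 5]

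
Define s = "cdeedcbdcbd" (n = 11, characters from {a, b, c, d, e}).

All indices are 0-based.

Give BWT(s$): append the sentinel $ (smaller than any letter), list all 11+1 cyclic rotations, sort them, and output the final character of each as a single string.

rank  rotation      last
    0  $cdeedcbdcbd  d
    1  bd$cdeedcbdc  c
    2  bdcbd$cdeedc  c
    3  cbd$cdeedcbd  d
    4  cbdcbd$cdeed  d
    5  cdeedcbdcbd$  $
    6  d$cdeedcbdcb  b
    7  dcbd$cdeedcb  b
    8  dcbdcbd$cdee  e
    9  deedcbdcbd$c  c
   10  edcbdcbd$cde  e
   11  eedcbdcbd$cd  d

dccdd$bbeced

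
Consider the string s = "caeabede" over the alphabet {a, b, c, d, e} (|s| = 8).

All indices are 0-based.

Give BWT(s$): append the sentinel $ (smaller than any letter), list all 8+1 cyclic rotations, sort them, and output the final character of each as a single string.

rank  rotation   last
    0  $caeabede  e
    1  abede$cae  e
    2  aeabede$c  c
    3  bede$caea  a
    4  caeabede$  $
    5  de$caeabe  e
    6  e$caeabed  d
    7  eabede$ca  a
    8  ede$caeab  b

eeca$edab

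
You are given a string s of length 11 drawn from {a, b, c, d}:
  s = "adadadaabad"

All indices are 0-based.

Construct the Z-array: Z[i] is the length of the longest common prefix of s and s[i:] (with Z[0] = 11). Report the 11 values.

[11, 0, 5, 0, 3, 0, 1, 1, 0, 2, 0]

Z[0]=11
i=1: fresh scan; Z[1]=0
i=2: fresh scan; Z[2]=5 extend→box=[2,7)
i=3: min(r-i=4, Z[1]=0)=0; Z[3]=0
i=4: min(r-i=3, Z[2]=5)=3; Z[4]=3
i=5: min(r-i=2, Z[3]=0)=0; Z[5]=0
i=6: min(r-i=1, Z[4]=3)=1; Z[6]=1
i=7: fresh scan; Z[7]=1 extend→box=[7,8)
i=8: fresh scan; Z[8]=0
i=9: fresh scan; Z[9]=2 extend→box=[9,11)
i=10: min(r-i=1, Z[1]=0)=0; Z[10]=0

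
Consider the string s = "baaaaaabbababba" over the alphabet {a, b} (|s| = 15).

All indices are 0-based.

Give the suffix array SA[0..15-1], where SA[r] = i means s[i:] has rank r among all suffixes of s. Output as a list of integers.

[14, 1, 2, 3, 4, 5, 9, 11, 6, 13, 0, 8, 10, 12, 7]

sorted suffixes:
  #0 SA[0]=14  'a'
  #1 SA[1]=1  'aaaaaabbababba'
  #2 SA[2]=2  'aaaaabbababba'
  #3 SA[3]=3  'aaaabbababba'
  #4 SA[4]=4  'aaabbababba'
  #5 SA[5]=5  'aabbababba'
  #6 SA[6]=9  'ababba'
  #7 SA[7]=11  'abba'
  #8 SA[8]=6  'abbababba'
  #9 SA[9]=13  'ba'
  #10 SA[10]=0  'baaaaaabbababba'
  #11 SA[11]=8  'bababba'
  #12 SA[12]=10  'babba'
  #13 SA[13]=12  'bba'
  #14 SA[14]=7  'bbababba'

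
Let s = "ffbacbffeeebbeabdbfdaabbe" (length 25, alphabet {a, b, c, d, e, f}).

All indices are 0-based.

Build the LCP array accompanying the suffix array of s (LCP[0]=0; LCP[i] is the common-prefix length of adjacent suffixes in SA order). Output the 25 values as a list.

rank | idx | suffix
   0 |  20 | aabbe
   1 |  21 | abbe
   2 |  14 | abdbfdaabbe
   3 |   3 | acbffeeebbeabdbfdaabbe
   4 |   2 | bacbffeeebbeabdbfdaabbe
   5 |  22 | bbe
   6 |  11 | bbeabdbfdaabbe
   7 |  15 | bdbfdaabbe
   8 |  23 | be
   9 |  12 | beabdbfdaabbe
  10 |  17 | bfdaabbe
  11 |   5 | bffeeebbeabdbfdaabbe
  12 |   4 | cbffeeebbeabdbfdaabbe
  13 |  19 | daabbe
  14 |  16 | dbfdaabbe
  15 |  24 | e
  16 |  13 | eabdbfdaabbe
  17 |  10 | ebbeabdbfdaabbe
  18 |   9 | eebbeabdbfdaabbe
  19 |   8 | eeebbeabdbfdaabbe
  20 |   1 | fbacbffeeebbeabdbfdaabbe
  21 |  18 | fdaabbe
  22 |   7 | feeebbeabdbfdaabbe
  23 |   0 | ffbacbffeeebbeabdbfdaabbe
  24 |   6 | ffeeebbeabdbfdaabbe

SA = [20, 21, 14, 3, 2, 22, 11, 15, 23, 12, 17, 5, 4, 19, 16, 24, 13, 10, 9, 8, 1, 18, 7, 0, 6]
i: (SA[i-1],SA[i]) lcp shared
  1: (20,21) 1 'a'
  2: (21,14) 2 'ab'
  3: (14,3) 1 'a'
  4: (3,2) 0 ''
  5: (2,22) 1 'b'
  6: (22,11) 3 'bbe'
  7: (11,15) 1 'b'
  8: (15,23) 1 'b'
  9: (23,12) 2 'be'
  10: (12,17) 1 'b'
  11: (17,5) 2 'bf'
  12: (5,4) 0 ''
  13: (4,19) 0 ''
  14: (19,16) 1 'd'
  15: (16,24) 0 ''
  16: (24,13) 1 'e'
  17: (13,10) 1 'e'
  18: (10,9) 1 'e'
  19: (9,8) 2 'ee'
  20: (8,1) 0 ''
  21: (1,18) 1 'f'
  22: (18,7) 1 'f'
  23: (7,0) 1 'f'
  24: (0,6) 2 'ff'

[0, 1, 2, 1, 0, 1, 3, 1, 1, 2, 1, 2, 0, 0, 1, 0, 1, 1, 1, 2, 0, 1, 1, 1, 2]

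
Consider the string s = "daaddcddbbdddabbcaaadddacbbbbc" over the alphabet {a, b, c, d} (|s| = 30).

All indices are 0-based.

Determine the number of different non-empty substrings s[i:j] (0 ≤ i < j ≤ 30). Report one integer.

416

rank→(start, suffix):
  0 → (17, 'aaadddacbbbbc')
  1 → (1, 'aaddcddbbdddabbcaaadddacbbbbc')
  2 → (18, 'aadddacbbbbc')
  3 → (13, 'abbcaaadddacbbbbc')
  4 → (23, 'acbbbbc')
  5 → (2, 'addcddbbdddabbcaaadddacbbbbc')
  6 → (19, 'adddacbbbbc')
  7 → (25, 'bbbbc')
  8 → (26, 'bbbc')
  9 → (27, 'bbc')
  10 → (14, 'bbcaaadddacbbbbc')
  11 → (8, 'bbdddabbcaaadddacbbbbc')
  12 → (28, 'bc')
  13 → (15, 'bcaaadddacbbbbc')
  14 → (9, 'bdddabbcaaadddacbbbbc')
  15 → (29, 'c')
  16 → (16, 'caaadddacbbbbc')
  17 → (24, 'cbbbbc')
  18 → (5, 'cddbbdddabbcaaadddacbbbbc')
  19 → (0, 'daaddcddbbdddabbcaaadddacbbbbc')
  20 → (12, 'dabbcaaadddacbbbbc')
  21 → (22, 'dacbbbbc')
  22 → (7, 'dbbdddabbcaaadddacbbbbc')
  23 → (4, 'dcddbbdddabbcaaadddacbbbbc')
  24 → (11, 'ddabbcaaadddacbbbbc')
  25 → (21, 'ddacbbbbc')
  26 → (6, 'ddbbdddabbcaaadddacbbbbc')
  27 → (3, 'ddcddbbdddabbcaaadddacbbbbc')
  28 → (10, 'dddabbcaaadddacbbbbc')
  29 → (20, 'dddacbbbbc')

SA = [17, 1, 18, 13, 23, 2, 19, 25, 26, 27, 14, 8, 28, 15, 9, 29, 16, 24, 5, 0, 12, 22, 7, 4, 11, 21, 6, 3, 10, 20]
i: (SA[i-1],SA[i]) lcp shared
  1: (17,1) 2 'aa'
  2: (1,18) 4 'aadd'
  3: (18,13) 1 'a'
  4: (13,23) 1 'a'
  5: (23,2) 1 'a'
  6: (2,19) 3 'add'
  7: (19,25) 0 ''
  8: (25,26) 3 'bbb'
  9: (26,27) 2 'bb'
  10: (27,14) 3 'bbc'
  11: (14,8) 2 'bb'
  12: (8,28) 1 'b'
  13: (28,15) 2 'bc'
  14: (15,9) 1 'b'
  15: (9,29) 0 ''
  16: (29,16) 1 'c'
  17: (16,24) 1 'c'
  18: (24,5) 1 'c'
  19: (5,0) 0 ''
  20: (0,12) 2 'da'
  21: (12,22) 2 'da'
  22: (22,7) 1 'd'
  23: (7,4) 1 'd'
  24: (4,11) 1 'd'
  25: (11,21) 3 'dda'
  26: (21,6) 2 'dd'
  27: (6,3) 2 'dd'
  28: (3,10) 2 'dd'
  29: (10,20) 4 'ddda'

n(n+1)/2 = 30·31/2 = 465
Σ LCP = 0 + 2 + 4 + 1 + 1 + 1 + 3 + 0 + 3 + 2 + 3 + 2 + 1 + 2 + 1 + 0 + 1 + 1 + 1 + 0 + 2 + 2 + 1 + 1 + 1 + 3 + 2 + 2 + 2 + 4 = 49
distinct = 465 − 49 = 416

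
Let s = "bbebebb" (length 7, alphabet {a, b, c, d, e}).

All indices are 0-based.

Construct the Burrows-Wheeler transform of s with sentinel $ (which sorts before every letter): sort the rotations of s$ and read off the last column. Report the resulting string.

rank  rotation  last
    0  $bbebebb  b
    1  b$bbebeb  b
    2  bb$bbebe  e
    3  bbebebb$  $
    4  bebb$bbe  e
    5  bebebb$b  b
    6  ebb$bbeb  b
    7  ebebb$bb  b

bbe$ebbb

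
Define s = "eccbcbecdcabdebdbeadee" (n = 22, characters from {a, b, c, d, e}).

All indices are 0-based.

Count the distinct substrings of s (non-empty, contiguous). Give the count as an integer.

rank→(start, suffix):
  0 → (10, 'abdebdbeadee')
  1 → (18, 'adee')
  2 → (3, 'bcbecdcabdebdbeadee')
  3 → (14, 'bdbeadee')
  4 → (11, 'bdebdbeadee')
  5 → (16, 'beadee')
  6 → (5, 'becdcabdebdbeadee')
  7 → (9, 'cabdebdbeadee')
  8 → (2, 'cbcbecdcabdebdbeadee')
  9 → (4, 'cbecdcabdebdbeadee')
  10 → (1, 'ccbcbecdcabdebdbeadee')
  11 → (7, 'cdcabdebdbeadee')
  12 → (15, 'dbeadee')
  13 → (8, 'dcabdebdbeadee')
  14 → (12, 'debdbeadee')
  15 → (19, 'dee')
  16 → (21, 'e')
  17 → (17, 'eadee')
  18 → (13, 'ebdbeadee')
  19 → (0, 'eccbcbecdcabdebdbeadee')
  20 → (6, 'ecdcabdebdbeadee')
  21 → (20, 'ee')

SA = [10, 18, 3, 14, 11, 16, 5, 9, 2, 4, 1, 7, 15, 8, 12, 19, 21, 17, 13, 0, 6, 20]
[i] adj suffixes → lcp
  [1] 10/18 → 1 ('a')
  [2] 18/3 → 0 ('')
  [3] 3/14 → 1 ('b')
  [4] 14/11 → 2 ('bd')
  [5] 11/16 → 1 ('b')
  [6] 16/5 → 2 ('be')
  [7] 5/9 → 0 ('')
  [8] 9/2 → 1 ('c')
  [9] 2/4 → 2 ('cb')
  [10] 4/1 → 1 ('c')
  [11] 1/7 → 1 ('c')
  [12] 7/15 → 0 ('')
  [13] 15/8 → 1 ('d')
  [14] 8/12 → 1 ('d')
  [15] 12/19 → 2 ('de')
  [16] 19/21 → 0 ('')
  [17] 21/17 → 1 ('e')
  [18] 17/13 → 1 ('e')
  [19] 13/0 → 1 ('e')
  [20] 0/6 → 2 ('ec')
  [21] 6/20 → 1 ('e')

n(n+1)/2 = 22·23/2 = 253
Σ LCP = 0 + 1 + 0 + 1 + 2 + 1 + 2 + 0 + 1 + 2 + 1 + 1 + 0 + 1 + 1 + 2 + 0 + 1 + 1 + 1 + 2 + 1 = 22
distinct = 253 − 22 = 231

231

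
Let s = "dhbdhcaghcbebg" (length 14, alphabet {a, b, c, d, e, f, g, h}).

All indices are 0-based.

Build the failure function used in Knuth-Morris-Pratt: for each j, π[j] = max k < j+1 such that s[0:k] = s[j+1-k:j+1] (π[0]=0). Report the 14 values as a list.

[0, 0, 0, 1, 2, 0, 0, 0, 0, 0, 0, 0, 0, 0]

π[0] = 0
j=1 s[j]='h': π[1]=0 (border '')
j=2 s[j]='b': π[2]=0 (border '')
j=3 s[j]='d': π[3]=1 (border 'd')
j=4 s[j]='h': π[4]=2 (border 'dh')
j=5 s[j]='c': k: 2→0; π[5]=0 (border '')
j=6 s[j]='a': π[6]=0 (border '')
j=7 s[j]='g': π[7]=0 (border '')
j=8 s[j]='h': π[8]=0 (border '')
j=9 s[j]='c': π[9]=0 (border '')
j=10 s[j]='b': π[10]=0 (border '')
j=11 s[j]='e': π[11]=0 (border '')
j=12 s[j]='b': π[12]=0 (border '')
j=13 s[j]='g': π[13]=0 (border '')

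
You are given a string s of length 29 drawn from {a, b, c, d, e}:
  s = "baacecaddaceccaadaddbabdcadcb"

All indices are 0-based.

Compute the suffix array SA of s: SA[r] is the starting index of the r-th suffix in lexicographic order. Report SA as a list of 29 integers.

rank→(start, suffix):
  0 → (1, 'aacecaddaceccaadaddbabdcadcb')
  1 → (14, 'aadaddbabdcadcb')
  2 → (21, 'abdcadcb')
  3 → (2, 'acecaddaceccaadaddbabdcadcb')
  4 → (9, 'aceccaadaddbabdcadcb')
  5 → (15, 'adaddbabdcadcb')
  6 → (25, 'adcb')
  7 → (6, 'addaceccaadaddbabdcadcb')
  8 → (17, 'addbabdcadcb')
  9 → (28, 'b')
  10 → (0, 'baacecaddaceccaadaddbabdcadcb')
  11 → (20, 'babdcadcb')
  12 → (22, 'bdcadcb')
  13 → (13, 'caadaddbabdcadcb')
  14 → (24, 'cadcb')
  15 → (5, 'caddaceccaadaddbabdcadcb')
  16 → (27, 'cb')
  17 → (12, 'ccaadaddbabdcadcb')
  18 → (3, 'cecaddaceccaadaddbabdcadcb')
  19 → (10, 'ceccaadaddbabdcadcb')
  20 → (8, 'daceccaadaddbabdcadcb')
  21 → (16, 'daddbabdcadcb')
  22 → (19, 'dbabdcadcb')
  23 → (23, 'dcadcb')
  24 → (26, 'dcb')
  25 → (7, 'ddaceccaadaddbabdcadcb')
  26 → (18, 'ddbabdcadcb')
  27 → (4, 'ecaddaceccaadaddbabdcadcb')
  28 → (11, 'eccaadaddbabdcadcb')

[1, 14, 21, 2, 9, 15, 25, 6, 17, 28, 0, 20, 22, 13, 24, 5, 27, 12, 3, 10, 8, 16, 19, 23, 26, 7, 18, 4, 11]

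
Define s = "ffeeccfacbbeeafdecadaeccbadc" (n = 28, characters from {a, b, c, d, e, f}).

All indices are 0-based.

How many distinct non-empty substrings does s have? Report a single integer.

sorted suffixes:
  #0 SA[0]=7  'acbbeeafdecadaeccbadc'
  #1 SA[1]=18  'adaeccbadc'
  #2 SA[2]=25  'adc'
  #3 SA[3]=20  'aeccbadc'
  #4 SA[4]=13  'afdecadaeccbadc'
  #5 SA[5]=24  'badc'
  #6 SA[6]=9  'bbeeafdecadaeccbadc'
  #7 SA[7]=10  'beeafdecadaeccbadc'
  #8 SA[8]=27  'c'
  #9 SA[9]=17  'cadaeccbadc'
  #10 SA[10]=23  'cbadc'
  #11 SA[11]=8  'cbbeeafdecadaeccbadc'
  #12 SA[12]=22  'ccbadc'
  #13 SA[13]=4  'ccfacbbeeafdecadaeccbadc'
  #14 SA[14]=5  'cfacbbeeafdecadaeccbadc'
  #15 SA[15]=19  'daeccbadc'
  #16 SA[16]=26  'dc'
  #17 SA[17]=15  'decadaeccbadc'
  #18 SA[18]=12  'eafdecadaeccbadc'
  #19 SA[19]=16  'ecadaeccbadc'
  #20 SA[20]=21  'eccbadc'
  #21 SA[21]=3  'eccfacbbeeafdecadaeccbadc'
  #22 SA[22]=11  'eeafdecadaeccbadc'
  #23 SA[23]=2  'eeccfacbbeeafdecadaeccbadc'
  #24 SA[24]=6  'facbbeeafdecadaeccbadc'
  #25 SA[25]=14  'fdecadaeccbadc'
  #26 SA[26]=1  'feeccfacbbeeafdecadaeccbadc'
  #27 SA[27]=0  'ffeeccfacbbeeafdecadaeccbadc'

SA = [7, 18, 25, 20, 13, 24, 9, 10, 27, 17, 23, 8, 22, 4, 5, 19, 26, 15, 12, 16, 21, 3, 11, 2, 6, 14, 1, 0]
[i] adj suffixes → lcp
  [1] 7/18 → 1 ('a')
  [2] 18/25 → 2 ('ad')
  [3] 25/20 → 1 ('a')
  [4] 20/13 → 1 ('a')
  [5] 13/24 → 0 ('')
  [6] 24/9 → 1 ('b')
  [7] 9/10 → 1 ('b')
  [8] 10/27 → 0 ('')
  [9] 27/17 → 1 ('c')
  [10] 17/23 → 1 ('c')
  [11] 23/8 → 2 ('cb')
  [12] 8/22 → 1 ('c')
  [13] 22/4 → 2 ('cc')
  [14] 4/5 → 1 ('c')
  [15] 5/19 → 0 ('')
  [16] 19/26 → 1 ('d')
  [17] 26/15 → 1 ('d')
  [18] 15/12 → 0 ('')
  [19] 12/16 → 1 ('e')
  [20] 16/21 → 2 ('ec')
  [21] 21/3 → 3 ('ecc')
  [22] 3/11 → 1 ('e')
  [23] 11/2 → 2 ('ee')
  [24] 2/6 → 0 ('')
  [25] 6/14 → 1 ('f')
  [26] 14/1 → 1 ('f')
  [27] 1/0 → 1 ('f')

n(n+1)/2 = 28·29/2 = 406
Σ LCP = 0 + 1 + 2 + 1 + 1 + 0 + 1 + 1 + 0 + 1 + 1 + 2 + 1 + 2 + 1 + 0 + 1 + 1 + 0 + 1 + 2 + 3 + 1 + 2 + 0 + 1 + 1 + 1 = 29
distinct = 406 − 29 = 377

377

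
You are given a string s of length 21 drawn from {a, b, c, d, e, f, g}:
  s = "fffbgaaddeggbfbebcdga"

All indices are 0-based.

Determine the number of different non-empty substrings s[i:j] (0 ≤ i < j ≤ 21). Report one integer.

rank | idx | suffix
   0 |  20 | a
   1 |   5 | aaddeggbfbebcdga
   2 |   6 | addeggbfbebcdga
   3 |  16 | bcdga
   4 |  14 | bebcdga
   5 |  12 | bfbebcdga
   6 |   3 | bgaaddeggbfbebcdga
   7 |  17 | cdga
   8 |   7 | ddeggbfbebcdga
   9 |   8 | deggbfbebcdga
  10 |  18 | dga
  11 |  15 | ebcdga
  12 |   9 | eggbfbebcdga
  13 |  13 | fbebcdga
  14 |   2 | fbgaaddeggbfbebcdga
  15 |   1 | ffbgaaddeggbfbebcdga
  16 |   0 | fffbgaaddeggbfbebcdga
  17 |  19 | ga
  18 |   4 | gaaddeggbfbebcdga
  19 |  11 | gbfbebcdga
  20 |  10 | ggbfbebcdga

SA = [20, 5, 6, 16, 14, 12, 3, 17, 7, 8, 18, 15, 9, 13, 2, 1, 0, 19, 4, 11, 10]
[i] adj suffixes → lcp
  [1] 20/5 → 1 ('a')
  [2] 5/6 → 1 ('a')
  [3] 6/16 → 0 ('')
  [4] 16/14 → 1 ('b')
  [5] 14/12 → 1 ('b')
  [6] 12/3 → 1 ('b')
  [7] 3/17 → 0 ('')
  [8] 17/7 → 0 ('')
  [9] 7/8 → 1 ('d')
  [10] 8/18 → 1 ('d')
  [11] 18/15 → 0 ('')
  [12] 15/9 → 1 ('e')
  [13] 9/13 → 0 ('')
  [14] 13/2 → 2 ('fb')
  [15] 2/1 → 1 ('f')
  [16] 1/0 → 2 ('ff')
  [17] 0/19 → 0 ('')
  [18] 19/4 → 2 ('ga')
  [19] 4/11 → 1 ('g')
  [20] 11/10 → 1 ('g')

n(n+1)/2 = 21·22/2 = 231
Σ LCP = 0 + 1 + 1 + 0 + 1 + 1 + 1 + 0 + 0 + 1 + 1 + 0 + 1 + 0 + 2 + 1 + 2 + 0 + 2 + 1 + 1 = 17
distinct = 231 − 17 = 214

214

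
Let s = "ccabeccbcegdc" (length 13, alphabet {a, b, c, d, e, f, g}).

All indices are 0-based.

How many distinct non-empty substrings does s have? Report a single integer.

rank→(start, suffix):
  0 → (2, 'abeccbcegdc')
  1 → (7, 'bcegdc')
  2 → (3, 'beccbcegdc')
  3 → (12, 'c')
  4 → (1, 'cabeccbcegdc')
  5 → (6, 'cbcegdc')
  6 → (0, 'ccabeccbcegdc')
  7 → (5, 'ccbcegdc')
  8 → (8, 'cegdc')
  9 → (11, 'dc')
  10 → (4, 'eccbcegdc')
  11 → (9, 'egdc')
  12 → (10, 'gdc')

SA = [2, 7, 3, 12, 1, 6, 0, 5, 8, 11, 4, 9, 10]
rank  pair      lcp
   1  s[2:],s[7:]  0  ''
   2  s[7:],s[3:]  1  'b'
   3  s[3:],s[12:]  0  ''
   4  s[12:],s[1:]  1  'c'
   5  s[1:],s[6:]  1  'c'
   6  s[6:],s[0:]  1  'c'
   7  s[0:],s[5:]  2  'cc'
   8  s[5:],s[8:]  1  'c'
   9  s[8:],s[11:]  0  ''
  10  s[11:],s[4:]  0  ''
  11  s[4:],s[9:]  1  'e'
  12  s[9:],s[10:]  0  ''

n(n+1)/2 = 13·14/2 = 91
Σ LCP = 0 + 0 + 1 + 0 + 1 + 1 + 1 + 2 + 1 + 0 + 0 + 1 + 0 = 8
distinct = 91 − 8 = 83

83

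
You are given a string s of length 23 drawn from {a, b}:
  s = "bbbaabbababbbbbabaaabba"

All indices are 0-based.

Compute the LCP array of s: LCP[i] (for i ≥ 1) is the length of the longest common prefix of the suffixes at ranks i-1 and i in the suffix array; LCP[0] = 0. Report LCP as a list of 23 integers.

sorted suffixes:
  #0 SA[0]=22  'a'
  #1 SA[1]=17  'aaabba'
  #2 SA[2]=18  'aabba'
  #3 SA[3]=3  'aabbababbbbbabaaabba'
  #4 SA[4]=15  'abaaabba'
  #5 SA[5]=7  'ababbbbbabaaabba'
  #6 SA[6]=19  'abba'
  #7 SA[7]=4  'abbababbbbbabaaabba'
  #8 SA[8]=9  'abbbbbabaaabba'
  #9 SA[9]=21  'ba'
  #10 SA[10]=16  'baaabba'
  #11 SA[11]=2  'baabbababbbbbabaaabba'
  #12 SA[12]=14  'babaaabba'
  #13 SA[13]=6  'bababbbbbabaaabba'
  #14 SA[14]=8  'babbbbbabaaabba'
  #15 SA[15]=20  'bba'
  #16 SA[16]=1  'bbaabbababbbbbabaaabba'
  #17 SA[17]=13  'bbabaaabba'
  #18 SA[18]=5  'bbababbbbbabaaabba'
  #19 SA[19]=0  'bbbaabbababbbbbabaaabba'
  #20 SA[20]=12  'bbbabaaabba'
  #21 SA[21]=11  'bbbbabaaabba'
  #22 SA[22]=10  'bbbbbabaaabba'

SA = [22, 17, 18, 3, 15, 7, 19, 4, 9, 21, 16, 2, 14, 6, 8, 20, 1, 13, 5, 0, 12, 11, 10]
i: (SA[i-1],SA[i]) lcp shared
  1: (22,17) 1 'a'
  2: (17,18) 2 'aa'
  3: (18,3) 5 'aabba'
  4: (3,15) 1 'a'
  5: (15,7) 3 'aba'
  6: (7,19) 2 'ab'
  7: (19,4) 4 'abba'
  8: (4,9) 3 'abb'
  9: (9,21) 0 ''
  10: (21,16) 2 'ba'
  11: (16,2) 3 'baa'
  12: (2,14) 2 'ba'
  13: (14,6) 4 'baba'
  14: (6,8) 3 'bab'
  15: (8,20) 1 'b'
  16: (20,1) 3 'bba'
  17: (1,13) 3 'bba'
  18: (13,5) 5 'bbaba'
  19: (5,0) 2 'bb'
  20: (0,12) 4 'bbba'
  21: (12,11) 3 'bbb'
  22: (11,10) 4 'bbbb'

[0, 1, 2, 5, 1, 3, 2, 4, 3, 0, 2, 3, 2, 4, 3, 1, 3, 3, 5, 2, 4, 3, 4]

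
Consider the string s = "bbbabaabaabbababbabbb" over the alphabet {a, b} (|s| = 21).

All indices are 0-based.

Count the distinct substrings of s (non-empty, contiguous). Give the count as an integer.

174

sorted suffixes:
  #0 SA[0]=5  'aabaabbababbabbb'
  #1 SA[1]=8  'aabbababbabbb'
  #2 SA[2]=3  'abaabaabbababbabbb'
  #3 SA[3]=6  'abaabbababbabbb'
  #4 SA[4]=12  'ababbabbb'
  #5 SA[5]=9  'abbababbabbb'
  #6 SA[6]=14  'abbabbb'
  #7 SA[7]=17  'abbb'
  #8 SA[8]=20  'b'
  #9 SA[9]=4  'baabaabbababbabbb'
  #10 SA[10]=7  'baabbababbabbb'
  #11 SA[11]=2  'babaabaabbababbabbb'
  #12 SA[12]=11  'bababbabbb'
  #13 SA[13]=13  'babbabbb'
  #14 SA[14]=16  'babbb'
  #15 SA[15]=19  'bb'
  #16 SA[16]=1  'bbabaabaabbababbabbb'
  #17 SA[17]=10  'bbababbabbb'
  #18 SA[18]=15  'bbabbb'
  #19 SA[19]=18  'bbb'
  #20 SA[20]=0  'bbbabaabaabbababbabbb'

SA = [5, 8, 3, 6, 12, 9, 14, 17, 20, 4, 7, 2, 11, 13, 16, 19, 1, 10, 15, 18, 0]
[i] adj suffixes → lcp
  [1] 5/8 → 3 ('aab')
  [2] 8/3 → 1 ('a')
  [3] 3/6 → 5 ('abaab')
  [4] 6/12 → 3 ('aba')
  [5] 12/9 → 2 ('ab')
  [6] 9/14 → 5 ('abbab')
  [7] 14/17 → 3 ('abb')
  [8] 17/20 → 0 ('')
  [9] 20/4 → 1 ('b')
  [10] 4/7 → 4 ('baab')
  [11] 7/2 → 2 ('ba')
  [12] 2/11 → 4 ('baba')
  [13] 11/13 → 3 ('bab')
  [14] 13/16 → 4 ('babb')
  [15] 16/19 → 1 ('b')
  [16] 19/1 → 2 ('bb')
  [17] 1/10 → 5 ('bbaba')
  [18] 10/15 → 4 ('bbab')
  [19] 15/18 → 2 ('bb')
  [20] 18/0 → 3 ('bbb')

n(n+1)/2 = 21·22/2 = 231
Σ LCP = 0 + 3 + 1 + 5 + 3 + 2 + 5 + 3 + 0 + 1 + 4 + 2 + 4 + 3 + 4 + 1 + 2 + 5 + 4 + 2 + 3 = 57
distinct = 231 − 57 = 174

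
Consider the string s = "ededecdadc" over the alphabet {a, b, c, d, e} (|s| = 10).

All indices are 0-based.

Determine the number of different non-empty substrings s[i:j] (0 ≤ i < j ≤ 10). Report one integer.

46

sorted suffixes:
  #0 SA[0]=7  'adc'
  #1 SA[1]=9  'c'
  #2 SA[2]=5  'cdadc'
  #3 SA[3]=6  'dadc'
  #4 SA[4]=8  'dc'
  #5 SA[5]=3  'decdadc'
  #6 SA[6]=1  'dedecdadc'
  #7 SA[7]=4  'ecdadc'
  #8 SA[8]=2  'edecdadc'
  #9 SA[9]=0  'ededecdadc'

SA = [7, 9, 5, 6, 8, 3, 1, 4, 2, 0]
rank  pair      lcp
   1  s[7:],s[9:]  0  ''
   2  s[9:],s[5:]  1  'c'
   3  s[5:],s[6:]  0  ''
   4  s[6:],s[8:]  1  'd'
   5  s[8:],s[3:]  1  'd'
   6  s[3:],s[1:]  2  'de'
   7  s[1:],s[4:]  0  ''
   8  s[4:],s[2:]  1  'e'
   9  s[2:],s[0:]  3  'ede'

n(n+1)/2 = 10·11/2 = 55
Σ LCP = 0 + 0 + 1 + 0 + 1 + 1 + 2 + 0 + 1 + 3 = 9
distinct = 55 − 9 = 46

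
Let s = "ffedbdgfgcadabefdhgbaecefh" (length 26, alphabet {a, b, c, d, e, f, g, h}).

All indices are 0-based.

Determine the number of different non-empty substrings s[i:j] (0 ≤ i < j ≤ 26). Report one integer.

332

sorted suffixes:
  #0 SA[0]=12  'abefdhgbaecefh'
  #1 SA[1]=10  'adabefdhgbaecefh'
  #2 SA[2]=20  'aecefh'
  #3 SA[3]=19  'baecefh'
  #4 SA[4]=4  'bdgfgcadabefdhgbaecefh'
  #5 SA[5]=13  'befdhgbaecefh'
  #6 SA[6]=9  'cadabefdhgbaecefh'
  #7 SA[7]=22  'cefh'
  #8 SA[8]=11  'dabefdhgbaecefh'
  #9 SA[9]=3  'dbdgfgcadabefdhgbaecefh'
  #10 SA[10]=5  'dgfgcadabefdhgbaecefh'
  #11 SA[11]=16  'dhgbaecefh'
  #12 SA[12]=21  'ecefh'
  #13 SA[13]=2  'edbdgfgcadabefdhgbaecefh'
  #14 SA[14]=14  'efdhgbaecefh'
  #15 SA[15]=23  'efh'
  #16 SA[16]=15  'fdhgbaecefh'
  #17 SA[17]=1  'fedbdgfgcadabefdhgbaecefh'
  #18 SA[18]=0  'ffedbdgfgcadabefdhgbaecefh'
  #19 SA[19]=7  'fgcadabefdhgbaecefh'
  #20 SA[20]=24  'fh'
  #21 SA[21]=18  'gbaecefh'
  #22 SA[22]=8  'gcadabefdhgbaecefh'
  #23 SA[23]=6  'gfgcadabefdhgbaecefh'
  #24 SA[24]=25  'h'
  #25 SA[25]=17  'hgbaecefh'

SA = [12, 10, 20, 19, 4, 13, 9, 22, 11, 3, 5, 16, 21, 2, 14, 23, 15, 1, 0, 7, 24, 18, 8, 6, 25, 17]
[i] adj suffixes → lcp
  [1] 12/10 → 1 ('a')
  [2] 10/20 → 1 ('a')
  [3] 20/19 → 0 ('')
  [4] 19/4 → 1 ('b')
  [5] 4/13 → 1 ('b')
  [6] 13/9 → 0 ('')
  [7] 9/22 → 1 ('c')
  [8] 22/11 → 0 ('')
  [9] 11/3 → 1 ('d')
  [10] 3/5 → 1 ('d')
  [11] 5/16 → 1 ('d')
  [12] 16/21 → 0 ('')
  [13] 21/2 → 1 ('e')
  [14] 2/14 → 1 ('e')
  [15] 14/23 → 2 ('ef')
  [16] 23/15 → 0 ('')
  [17] 15/1 → 1 ('f')
  [18] 1/0 → 1 ('f')
  [19] 0/7 → 1 ('f')
  [20] 7/24 → 1 ('f')
  [21] 24/18 → 0 ('')
  [22] 18/8 → 1 ('g')
  [23] 8/6 → 1 ('g')
  [24] 6/25 → 0 ('')
  [25] 25/17 → 1 ('h')

n(n+1)/2 = 26·27/2 = 351
Σ LCP = 0 + 1 + 1 + 0 + 1 + 1 + 0 + 1 + 0 + 1 + 1 + 1 + 0 + 1 + 1 + 2 + 0 + 1 + 1 + 1 + 1 + 0 + 1 + 1 + 0 + 1 = 19
distinct = 351 − 19 = 332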